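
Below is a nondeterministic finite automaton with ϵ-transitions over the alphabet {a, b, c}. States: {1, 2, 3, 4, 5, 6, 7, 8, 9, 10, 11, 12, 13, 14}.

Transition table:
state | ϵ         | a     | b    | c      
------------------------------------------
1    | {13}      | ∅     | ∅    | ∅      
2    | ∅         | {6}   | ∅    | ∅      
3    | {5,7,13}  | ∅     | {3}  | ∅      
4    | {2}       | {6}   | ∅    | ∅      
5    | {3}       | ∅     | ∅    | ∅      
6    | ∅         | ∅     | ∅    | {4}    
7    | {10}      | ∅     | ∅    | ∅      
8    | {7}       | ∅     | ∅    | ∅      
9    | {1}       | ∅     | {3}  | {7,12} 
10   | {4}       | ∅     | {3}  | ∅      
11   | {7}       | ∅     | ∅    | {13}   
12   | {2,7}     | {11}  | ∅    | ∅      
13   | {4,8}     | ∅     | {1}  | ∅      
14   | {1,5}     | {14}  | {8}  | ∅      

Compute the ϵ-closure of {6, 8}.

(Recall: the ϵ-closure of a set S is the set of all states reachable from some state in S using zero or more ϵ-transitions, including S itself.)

{2, 4, 6, 7, 8, 10}

Start with {6, 8}.
From 8 via ϵ: add 7.
From 7 via ϵ: add 10.
From 10 via ϵ: add 4.
From 4 via ϵ: add 2.
No new states can be added; the closed set is {2, 4, 6, 7, 8, 10}.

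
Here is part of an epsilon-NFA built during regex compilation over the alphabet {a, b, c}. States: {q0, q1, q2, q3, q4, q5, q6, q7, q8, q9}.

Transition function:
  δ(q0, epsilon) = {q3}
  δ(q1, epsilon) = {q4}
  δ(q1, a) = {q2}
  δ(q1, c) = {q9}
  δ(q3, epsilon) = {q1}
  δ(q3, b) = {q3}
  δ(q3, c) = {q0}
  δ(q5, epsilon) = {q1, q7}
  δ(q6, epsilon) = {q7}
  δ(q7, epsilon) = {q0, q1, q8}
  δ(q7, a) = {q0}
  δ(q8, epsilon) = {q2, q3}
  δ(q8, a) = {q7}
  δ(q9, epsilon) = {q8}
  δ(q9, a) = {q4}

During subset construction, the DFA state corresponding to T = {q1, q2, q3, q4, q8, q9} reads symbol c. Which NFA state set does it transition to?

q1 on c → {q9}.
q3 on c → {q0}.
No c-transition from q2, q4, q8, q9.
Union after reading c: {q0, q9}.
Now take the epsilon-closure:
From q0 via epsilon: add q3.
From q9 via epsilon: add q8.
From q3 via epsilon: add q1.
From q8 via epsilon: add q2.
From q1 via epsilon: add q4.
No new states can be added; the closed set is {q0, q1, q2, q3, q4, q8, q9}.

{q0, q1, q2, q3, q4, q8, q9}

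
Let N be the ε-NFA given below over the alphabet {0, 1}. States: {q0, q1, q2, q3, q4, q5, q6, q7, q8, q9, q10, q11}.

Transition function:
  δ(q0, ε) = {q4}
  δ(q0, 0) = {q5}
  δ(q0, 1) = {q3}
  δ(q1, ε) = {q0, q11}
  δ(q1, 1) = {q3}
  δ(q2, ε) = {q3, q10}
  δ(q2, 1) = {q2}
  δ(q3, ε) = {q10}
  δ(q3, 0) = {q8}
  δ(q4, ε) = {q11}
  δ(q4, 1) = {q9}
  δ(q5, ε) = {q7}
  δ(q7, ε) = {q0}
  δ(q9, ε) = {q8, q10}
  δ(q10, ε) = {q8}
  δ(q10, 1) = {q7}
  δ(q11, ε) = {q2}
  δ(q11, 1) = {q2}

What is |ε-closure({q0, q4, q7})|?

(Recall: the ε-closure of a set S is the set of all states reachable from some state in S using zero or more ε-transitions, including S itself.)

8

Start with {q0, q4, q7}.
From q4 via ε: add q11.
From q11 via ε: add q2.
From q2 via ε: add q3, q10.
From q10 via ε: add q8.
ε-closure = {q0, q2, q3, q4, q7, q8, q10, q11}, which has 8 states.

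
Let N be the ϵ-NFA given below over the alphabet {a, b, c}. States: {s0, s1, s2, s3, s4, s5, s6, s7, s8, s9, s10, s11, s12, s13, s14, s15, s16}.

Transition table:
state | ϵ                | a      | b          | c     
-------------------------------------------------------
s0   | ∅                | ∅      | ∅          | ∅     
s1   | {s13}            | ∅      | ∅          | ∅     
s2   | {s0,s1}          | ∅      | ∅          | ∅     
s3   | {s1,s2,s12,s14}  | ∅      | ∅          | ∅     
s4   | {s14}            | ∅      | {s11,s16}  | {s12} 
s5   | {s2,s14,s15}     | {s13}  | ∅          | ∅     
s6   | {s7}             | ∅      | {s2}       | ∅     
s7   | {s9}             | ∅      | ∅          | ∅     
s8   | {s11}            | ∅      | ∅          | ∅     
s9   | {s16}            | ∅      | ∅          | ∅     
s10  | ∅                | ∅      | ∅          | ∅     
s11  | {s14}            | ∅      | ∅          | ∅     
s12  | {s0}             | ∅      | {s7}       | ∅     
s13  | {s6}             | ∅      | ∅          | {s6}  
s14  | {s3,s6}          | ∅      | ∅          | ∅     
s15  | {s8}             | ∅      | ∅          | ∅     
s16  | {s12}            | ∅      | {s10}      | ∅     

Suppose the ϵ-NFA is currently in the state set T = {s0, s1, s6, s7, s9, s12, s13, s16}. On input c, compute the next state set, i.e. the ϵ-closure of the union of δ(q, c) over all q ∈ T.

s13 on c → {s6}.
No c-transition from s0, s1, s6, s7, s9, s12, s16.
Union after reading c: {s6}.
Now take the ϵ-closure:
From s6 via ϵ: add s7.
From s7 via ϵ: add s9.
From s9 via ϵ: add s16.
From s16 via ϵ: add s12.
From s12 via ϵ: add s0.
No new states can be added; the closed set is {s0, s6, s7, s9, s12, s16}.

{s0, s6, s7, s9, s12, s16}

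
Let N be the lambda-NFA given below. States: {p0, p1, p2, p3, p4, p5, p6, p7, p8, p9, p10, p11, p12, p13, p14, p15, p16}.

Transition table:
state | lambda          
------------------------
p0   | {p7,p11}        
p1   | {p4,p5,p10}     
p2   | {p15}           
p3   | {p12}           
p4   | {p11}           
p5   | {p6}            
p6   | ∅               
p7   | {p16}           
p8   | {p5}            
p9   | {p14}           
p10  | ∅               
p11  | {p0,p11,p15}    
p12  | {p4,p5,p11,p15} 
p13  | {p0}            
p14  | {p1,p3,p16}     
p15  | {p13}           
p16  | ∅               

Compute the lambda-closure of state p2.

{p0, p2, p7, p11, p13, p15, p16}

Start with {p2}.
From p2 via lambda: add p15.
From p15 via lambda: add p13.
From p13 via lambda: add p0.
From p0 via lambda: add p7, p11.
From p7 via lambda: add p16.
No new states can be added; the closed set is {p0, p2, p7, p11, p13, p15, p16}.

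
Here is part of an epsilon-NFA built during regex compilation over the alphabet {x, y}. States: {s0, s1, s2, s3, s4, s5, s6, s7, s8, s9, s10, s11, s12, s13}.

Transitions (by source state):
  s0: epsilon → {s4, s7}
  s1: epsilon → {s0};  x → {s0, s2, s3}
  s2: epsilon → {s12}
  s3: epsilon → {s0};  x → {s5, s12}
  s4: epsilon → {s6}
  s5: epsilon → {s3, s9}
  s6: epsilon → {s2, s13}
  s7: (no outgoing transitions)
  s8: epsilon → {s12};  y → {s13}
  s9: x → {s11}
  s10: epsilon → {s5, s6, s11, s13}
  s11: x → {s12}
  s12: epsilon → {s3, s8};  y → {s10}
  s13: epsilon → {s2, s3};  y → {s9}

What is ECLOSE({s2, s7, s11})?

{s0, s2, s3, s4, s6, s7, s8, s11, s12, s13}

Start with {s2, s7, s11}.
From s2 via epsilon: add s12.
From s12 via epsilon: add s3, s8.
From s3 via epsilon: add s0.
From s0 via epsilon: add s4.
From s4 via epsilon: add s6.
From s6 via epsilon: add s13.
No new states can be added; the closed set is {s0, s2, s3, s4, s6, s7, s8, s11, s12, s13}.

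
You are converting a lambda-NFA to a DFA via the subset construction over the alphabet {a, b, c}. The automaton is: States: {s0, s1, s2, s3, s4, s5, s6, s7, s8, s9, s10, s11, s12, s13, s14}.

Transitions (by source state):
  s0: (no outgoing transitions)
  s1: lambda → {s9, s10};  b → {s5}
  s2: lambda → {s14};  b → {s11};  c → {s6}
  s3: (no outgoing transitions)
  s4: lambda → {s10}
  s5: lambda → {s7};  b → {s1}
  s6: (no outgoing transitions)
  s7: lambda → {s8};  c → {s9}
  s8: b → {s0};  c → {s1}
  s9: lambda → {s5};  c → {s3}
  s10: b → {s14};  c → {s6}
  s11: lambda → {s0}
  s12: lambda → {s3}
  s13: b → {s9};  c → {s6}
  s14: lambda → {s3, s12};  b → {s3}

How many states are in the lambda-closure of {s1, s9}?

6

Start with {s1, s9}.
From s1 via lambda: add s10.
From s9 via lambda: add s5.
From s5 via lambda: add s7.
From s7 via lambda: add s8.
lambda-closure = {s1, s5, s7, s8, s9, s10}, which has 6 states.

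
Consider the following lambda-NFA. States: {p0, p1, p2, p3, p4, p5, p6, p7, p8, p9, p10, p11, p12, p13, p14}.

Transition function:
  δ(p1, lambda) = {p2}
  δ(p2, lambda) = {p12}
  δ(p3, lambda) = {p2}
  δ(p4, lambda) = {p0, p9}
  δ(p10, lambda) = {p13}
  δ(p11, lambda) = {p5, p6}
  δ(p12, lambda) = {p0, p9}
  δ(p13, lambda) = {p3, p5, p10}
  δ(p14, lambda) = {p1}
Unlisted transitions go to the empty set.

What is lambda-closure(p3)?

Start with {p3}.
From p3 via lambda: add p2.
From p2 via lambda: add p12.
From p12 via lambda: add p0, p9.
No new states can be added; the closed set is {p0, p2, p3, p9, p12}.

{p0, p2, p3, p9, p12}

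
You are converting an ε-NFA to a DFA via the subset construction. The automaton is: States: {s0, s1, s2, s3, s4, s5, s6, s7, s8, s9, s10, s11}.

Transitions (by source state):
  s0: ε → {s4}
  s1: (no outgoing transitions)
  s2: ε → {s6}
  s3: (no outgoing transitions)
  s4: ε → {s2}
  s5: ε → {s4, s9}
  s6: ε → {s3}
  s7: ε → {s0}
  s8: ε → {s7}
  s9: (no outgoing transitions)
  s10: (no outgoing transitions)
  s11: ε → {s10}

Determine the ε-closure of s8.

Start with {s8}.
From s8 via ε: add s7.
From s7 via ε: add s0.
From s0 via ε: add s4.
From s4 via ε: add s2.
From s2 via ε: add s6.
From s6 via ε: add s3.
No new states can be added; the closed set is {s0, s2, s3, s4, s6, s7, s8}.

{s0, s2, s3, s4, s6, s7, s8}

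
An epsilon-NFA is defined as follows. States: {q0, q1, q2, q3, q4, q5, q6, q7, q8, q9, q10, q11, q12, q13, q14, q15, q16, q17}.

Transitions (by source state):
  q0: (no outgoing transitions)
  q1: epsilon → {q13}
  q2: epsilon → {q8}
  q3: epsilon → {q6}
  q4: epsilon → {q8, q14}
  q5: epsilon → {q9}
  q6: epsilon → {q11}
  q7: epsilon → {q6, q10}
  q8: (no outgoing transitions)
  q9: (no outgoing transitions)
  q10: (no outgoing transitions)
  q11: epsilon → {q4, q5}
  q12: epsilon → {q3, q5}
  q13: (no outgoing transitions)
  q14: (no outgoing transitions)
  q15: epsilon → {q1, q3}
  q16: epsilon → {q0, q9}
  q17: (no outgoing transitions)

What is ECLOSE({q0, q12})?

Start with {q0, q12}.
From q12 via epsilon: add q3, q5.
From q3 via epsilon: add q6.
From q5 via epsilon: add q9.
From q6 via epsilon: add q11.
From q11 via epsilon: add q4.
From q4 via epsilon: add q8, q14.
No new states can be added; the closed set is {q0, q3, q4, q5, q6, q8, q9, q11, q12, q14}.

{q0, q3, q4, q5, q6, q8, q9, q11, q12, q14}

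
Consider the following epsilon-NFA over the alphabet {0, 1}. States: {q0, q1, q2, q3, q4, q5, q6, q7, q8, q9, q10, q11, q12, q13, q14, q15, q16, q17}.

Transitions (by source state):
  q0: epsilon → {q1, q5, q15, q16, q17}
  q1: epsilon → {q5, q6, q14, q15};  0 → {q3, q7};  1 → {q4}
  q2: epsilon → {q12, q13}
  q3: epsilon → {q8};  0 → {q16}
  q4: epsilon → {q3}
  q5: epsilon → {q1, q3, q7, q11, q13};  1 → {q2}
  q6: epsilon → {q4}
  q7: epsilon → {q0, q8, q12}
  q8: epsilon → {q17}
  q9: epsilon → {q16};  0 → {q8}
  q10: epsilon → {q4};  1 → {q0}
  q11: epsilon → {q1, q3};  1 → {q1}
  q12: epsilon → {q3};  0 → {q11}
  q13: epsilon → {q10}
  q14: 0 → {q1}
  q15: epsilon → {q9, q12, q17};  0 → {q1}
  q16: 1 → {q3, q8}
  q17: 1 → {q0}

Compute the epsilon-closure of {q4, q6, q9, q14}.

{q3, q4, q6, q8, q9, q14, q16, q17}

Start with {q4, q6, q9, q14}.
From q4 via epsilon: add q3.
From q9 via epsilon: add q16.
From q3 via epsilon: add q8.
From q8 via epsilon: add q17.
No new states can be added; the closed set is {q3, q4, q6, q8, q9, q14, q16, q17}.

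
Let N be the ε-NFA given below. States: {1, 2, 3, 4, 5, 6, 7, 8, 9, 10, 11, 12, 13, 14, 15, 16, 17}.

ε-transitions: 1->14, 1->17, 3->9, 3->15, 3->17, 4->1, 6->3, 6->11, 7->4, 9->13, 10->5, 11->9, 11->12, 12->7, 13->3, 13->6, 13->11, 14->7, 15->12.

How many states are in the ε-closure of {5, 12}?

Start with {5, 12}.
From 12 via ε: add 7.
From 7 via ε: add 4.
From 4 via ε: add 1.
From 1 via ε: add 14, 17.
ε-closure = {1, 4, 5, 7, 12, 14, 17}, which has 7 states.

7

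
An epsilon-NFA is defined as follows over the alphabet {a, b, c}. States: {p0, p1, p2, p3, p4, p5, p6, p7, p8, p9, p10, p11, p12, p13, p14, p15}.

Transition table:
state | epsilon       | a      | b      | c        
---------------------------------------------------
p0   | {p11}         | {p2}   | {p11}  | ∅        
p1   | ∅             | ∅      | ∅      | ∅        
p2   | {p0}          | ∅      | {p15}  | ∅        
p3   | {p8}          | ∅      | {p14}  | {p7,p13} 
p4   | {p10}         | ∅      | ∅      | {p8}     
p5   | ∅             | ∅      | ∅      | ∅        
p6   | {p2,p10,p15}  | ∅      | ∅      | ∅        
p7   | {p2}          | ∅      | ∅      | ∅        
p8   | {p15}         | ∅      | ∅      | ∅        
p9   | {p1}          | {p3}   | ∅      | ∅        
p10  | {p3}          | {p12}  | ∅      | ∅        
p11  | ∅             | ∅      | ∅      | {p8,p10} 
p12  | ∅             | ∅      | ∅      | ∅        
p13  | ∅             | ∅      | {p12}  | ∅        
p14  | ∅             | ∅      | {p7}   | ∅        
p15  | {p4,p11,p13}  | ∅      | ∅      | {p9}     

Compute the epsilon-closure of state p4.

Start with {p4}.
From p4 via epsilon: add p10.
From p10 via epsilon: add p3.
From p3 via epsilon: add p8.
From p8 via epsilon: add p15.
From p15 via epsilon: add p11, p13.
No new states can be added; the closed set is {p3, p4, p8, p10, p11, p13, p15}.

{p3, p4, p8, p10, p11, p13, p15}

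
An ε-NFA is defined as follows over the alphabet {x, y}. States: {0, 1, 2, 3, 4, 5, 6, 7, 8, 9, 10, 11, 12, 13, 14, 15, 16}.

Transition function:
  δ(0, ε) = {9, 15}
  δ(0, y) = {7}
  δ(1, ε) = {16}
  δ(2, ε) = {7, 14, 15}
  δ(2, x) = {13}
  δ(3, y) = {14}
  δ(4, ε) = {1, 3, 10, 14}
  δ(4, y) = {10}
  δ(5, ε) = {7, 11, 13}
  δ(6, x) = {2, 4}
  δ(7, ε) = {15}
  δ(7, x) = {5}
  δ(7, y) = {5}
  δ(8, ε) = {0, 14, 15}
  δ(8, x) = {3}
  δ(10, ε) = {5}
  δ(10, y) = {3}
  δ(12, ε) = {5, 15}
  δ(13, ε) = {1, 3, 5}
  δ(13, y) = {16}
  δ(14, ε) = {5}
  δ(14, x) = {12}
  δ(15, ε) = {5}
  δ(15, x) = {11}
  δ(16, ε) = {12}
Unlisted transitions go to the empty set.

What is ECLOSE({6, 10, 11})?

Start with {6, 10, 11}.
From 10 via ε: add 5.
From 5 via ε: add 7, 13.
From 7 via ε: add 15.
From 13 via ε: add 1, 3.
From 1 via ε: add 16.
From 16 via ε: add 12.
No new states can be added; the closed set is {1, 3, 5, 6, 7, 10, 11, 12, 13, 15, 16}.

{1, 3, 5, 6, 7, 10, 11, 12, 13, 15, 16}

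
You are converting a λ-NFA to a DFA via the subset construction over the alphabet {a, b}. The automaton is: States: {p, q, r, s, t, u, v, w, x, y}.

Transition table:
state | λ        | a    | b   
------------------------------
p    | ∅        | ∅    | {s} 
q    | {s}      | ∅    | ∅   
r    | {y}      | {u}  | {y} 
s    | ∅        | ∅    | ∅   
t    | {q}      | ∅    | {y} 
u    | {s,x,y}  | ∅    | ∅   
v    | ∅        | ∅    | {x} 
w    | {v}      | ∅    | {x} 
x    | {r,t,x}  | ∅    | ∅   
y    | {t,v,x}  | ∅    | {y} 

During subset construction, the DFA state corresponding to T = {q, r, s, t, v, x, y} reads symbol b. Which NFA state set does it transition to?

{q, r, s, t, v, x, y}

r on b → {y}.
t on b → {y}.
v on b → {x}.
y on b → {y}.
No b-transition from q, s, x.
Union after reading b: {x, y}.
Now take the λ-closure:
From x via λ: add r, t.
From y via λ: add v.
From t via λ: add q.
From q via λ: add s.
No new states can be added; the closed set is {q, r, s, t, v, x, y}.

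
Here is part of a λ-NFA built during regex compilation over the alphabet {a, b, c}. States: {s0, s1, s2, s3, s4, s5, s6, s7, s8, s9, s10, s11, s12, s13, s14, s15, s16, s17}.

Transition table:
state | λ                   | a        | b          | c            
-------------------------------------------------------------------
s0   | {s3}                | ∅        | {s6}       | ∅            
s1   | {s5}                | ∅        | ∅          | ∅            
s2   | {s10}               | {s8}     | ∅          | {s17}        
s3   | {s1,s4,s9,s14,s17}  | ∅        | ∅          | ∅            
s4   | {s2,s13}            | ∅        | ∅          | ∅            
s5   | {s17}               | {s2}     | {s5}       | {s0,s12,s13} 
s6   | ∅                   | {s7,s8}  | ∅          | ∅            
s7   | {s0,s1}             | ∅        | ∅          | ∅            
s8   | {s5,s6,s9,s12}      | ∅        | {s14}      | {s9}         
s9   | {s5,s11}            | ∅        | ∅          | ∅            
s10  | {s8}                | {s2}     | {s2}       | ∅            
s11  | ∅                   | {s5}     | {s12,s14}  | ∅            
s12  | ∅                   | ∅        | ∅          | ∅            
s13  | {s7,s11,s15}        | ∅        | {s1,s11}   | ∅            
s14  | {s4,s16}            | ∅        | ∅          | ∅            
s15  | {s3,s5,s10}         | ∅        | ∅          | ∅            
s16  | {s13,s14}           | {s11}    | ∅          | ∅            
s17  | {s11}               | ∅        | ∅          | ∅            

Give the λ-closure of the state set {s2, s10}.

Start with {s2, s10}.
From s10 via λ: add s8.
From s8 via λ: add s5, s6, s9, s12.
From s5 via λ: add s17.
From s9 via λ: add s11.
No new states can be added; the closed set is {s2, s5, s6, s8, s9, s10, s11, s12, s17}.

{s2, s5, s6, s8, s9, s10, s11, s12, s17}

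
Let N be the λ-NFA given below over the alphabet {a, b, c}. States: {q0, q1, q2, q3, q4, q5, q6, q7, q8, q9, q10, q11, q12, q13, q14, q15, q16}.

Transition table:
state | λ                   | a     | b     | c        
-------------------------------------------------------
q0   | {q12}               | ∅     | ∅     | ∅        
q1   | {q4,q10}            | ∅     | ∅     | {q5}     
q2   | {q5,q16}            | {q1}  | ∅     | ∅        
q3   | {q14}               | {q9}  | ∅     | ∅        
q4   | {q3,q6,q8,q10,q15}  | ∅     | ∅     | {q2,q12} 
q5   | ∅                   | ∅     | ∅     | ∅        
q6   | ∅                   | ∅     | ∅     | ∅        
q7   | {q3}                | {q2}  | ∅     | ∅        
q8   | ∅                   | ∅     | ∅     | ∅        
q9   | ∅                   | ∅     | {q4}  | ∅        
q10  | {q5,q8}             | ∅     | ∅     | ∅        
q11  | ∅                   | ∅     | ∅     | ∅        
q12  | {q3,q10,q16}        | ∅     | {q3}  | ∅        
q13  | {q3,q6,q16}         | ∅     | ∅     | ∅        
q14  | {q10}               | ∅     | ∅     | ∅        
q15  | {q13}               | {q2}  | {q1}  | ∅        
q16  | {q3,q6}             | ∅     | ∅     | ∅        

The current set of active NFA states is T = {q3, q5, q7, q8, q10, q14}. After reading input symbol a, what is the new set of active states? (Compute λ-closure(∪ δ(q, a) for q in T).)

{q2, q3, q5, q6, q8, q9, q10, q14, q16}

q3 on a → {q9}.
q7 on a → {q2}.
No a-transition from q5, q8, q10, q14.
Union after reading a: {q2, q9}.
Now take the λ-closure:
From q2 via λ: add q5, q16.
From q16 via λ: add q3, q6.
From q3 via λ: add q14.
From q14 via λ: add q10.
From q10 via λ: add q8.
No new states can be added; the closed set is {q2, q3, q5, q6, q8, q9, q10, q14, q16}.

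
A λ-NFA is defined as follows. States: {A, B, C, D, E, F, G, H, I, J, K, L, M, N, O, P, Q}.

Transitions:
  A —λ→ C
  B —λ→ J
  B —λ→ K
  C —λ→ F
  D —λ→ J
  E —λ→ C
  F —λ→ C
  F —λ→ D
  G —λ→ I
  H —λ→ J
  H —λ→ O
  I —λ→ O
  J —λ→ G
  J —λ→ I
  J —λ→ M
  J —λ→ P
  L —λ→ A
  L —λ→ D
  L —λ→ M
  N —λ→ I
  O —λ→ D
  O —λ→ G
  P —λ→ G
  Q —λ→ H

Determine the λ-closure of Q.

{D, G, H, I, J, M, O, P, Q}

Start with {Q}.
From Q via λ: add H.
From H via λ: add J, O.
From J via λ: add G, I, M, P.
From O via λ: add D.
No new states can be added; the closed set is {D, G, H, I, J, M, O, P, Q}.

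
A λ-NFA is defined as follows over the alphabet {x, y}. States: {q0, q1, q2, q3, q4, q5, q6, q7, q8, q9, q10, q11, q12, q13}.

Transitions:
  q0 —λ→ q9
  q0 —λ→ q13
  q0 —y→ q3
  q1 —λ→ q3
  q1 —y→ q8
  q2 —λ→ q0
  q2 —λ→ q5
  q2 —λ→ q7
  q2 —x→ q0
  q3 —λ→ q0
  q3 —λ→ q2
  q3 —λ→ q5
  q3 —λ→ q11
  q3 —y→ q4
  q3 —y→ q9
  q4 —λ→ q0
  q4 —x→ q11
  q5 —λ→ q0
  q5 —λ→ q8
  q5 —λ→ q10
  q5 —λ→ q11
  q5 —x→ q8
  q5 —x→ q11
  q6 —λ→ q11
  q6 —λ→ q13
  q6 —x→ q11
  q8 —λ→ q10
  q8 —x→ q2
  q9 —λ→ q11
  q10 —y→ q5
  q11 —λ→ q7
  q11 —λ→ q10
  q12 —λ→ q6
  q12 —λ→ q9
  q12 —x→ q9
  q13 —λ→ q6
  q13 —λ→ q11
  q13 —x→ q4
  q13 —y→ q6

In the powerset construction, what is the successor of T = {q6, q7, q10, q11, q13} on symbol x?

q6 on x → {q11}.
q13 on x → {q4}.
No x-transition from q7, q10, q11.
Union after reading x: {q4, q11}.
Now take the λ-closure:
From q4 via λ: add q0.
From q11 via λ: add q7, q10.
From q0 via λ: add q9, q13.
From q13 via λ: add q6.
No new states can be added; the closed set is {q0, q4, q6, q7, q9, q10, q11, q13}.

{q0, q4, q6, q7, q9, q10, q11, q13}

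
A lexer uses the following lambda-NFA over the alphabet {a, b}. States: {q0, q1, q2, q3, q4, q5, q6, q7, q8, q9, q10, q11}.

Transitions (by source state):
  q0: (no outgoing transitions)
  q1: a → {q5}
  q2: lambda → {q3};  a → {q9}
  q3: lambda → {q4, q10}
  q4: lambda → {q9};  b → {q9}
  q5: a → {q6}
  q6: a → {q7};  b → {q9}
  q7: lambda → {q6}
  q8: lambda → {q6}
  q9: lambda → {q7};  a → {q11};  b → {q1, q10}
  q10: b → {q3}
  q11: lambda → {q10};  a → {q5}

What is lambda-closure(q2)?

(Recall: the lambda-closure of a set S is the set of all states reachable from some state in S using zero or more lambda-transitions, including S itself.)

Start with {q2}.
From q2 via lambda: add q3.
From q3 via lambda: add q4, q10.
From q4 via lambda: add q9.
From q9 via lambda: add q7.
From q7 via lambda: add q6.
No new states can be added; the closed set is {q2, q3, q4, q6, q7, q9, q10}.

{q2, q3, q4, q6, q7, q9, q10}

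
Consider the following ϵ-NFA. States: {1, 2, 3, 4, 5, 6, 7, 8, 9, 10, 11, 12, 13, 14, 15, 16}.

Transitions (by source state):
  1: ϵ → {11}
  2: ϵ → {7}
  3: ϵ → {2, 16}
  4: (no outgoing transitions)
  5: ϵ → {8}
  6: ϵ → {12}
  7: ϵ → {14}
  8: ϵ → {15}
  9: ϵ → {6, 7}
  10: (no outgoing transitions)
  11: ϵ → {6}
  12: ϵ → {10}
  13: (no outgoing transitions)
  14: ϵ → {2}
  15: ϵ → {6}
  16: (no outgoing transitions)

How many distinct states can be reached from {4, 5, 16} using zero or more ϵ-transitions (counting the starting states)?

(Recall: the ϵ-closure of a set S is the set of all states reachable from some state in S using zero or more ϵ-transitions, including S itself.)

8

Start with {4, 5, 16}.
From 5 via ϵ: add 8.
From 8 via ϵ: add 15.
From 15 via ϵ: add 6.
From 6 via ϵ: add 12.
From 12 via ϵ: add 10.
ϵ-closure = {4, 5, 6, 8, 10, 12, 15, 16}, which has 8 states.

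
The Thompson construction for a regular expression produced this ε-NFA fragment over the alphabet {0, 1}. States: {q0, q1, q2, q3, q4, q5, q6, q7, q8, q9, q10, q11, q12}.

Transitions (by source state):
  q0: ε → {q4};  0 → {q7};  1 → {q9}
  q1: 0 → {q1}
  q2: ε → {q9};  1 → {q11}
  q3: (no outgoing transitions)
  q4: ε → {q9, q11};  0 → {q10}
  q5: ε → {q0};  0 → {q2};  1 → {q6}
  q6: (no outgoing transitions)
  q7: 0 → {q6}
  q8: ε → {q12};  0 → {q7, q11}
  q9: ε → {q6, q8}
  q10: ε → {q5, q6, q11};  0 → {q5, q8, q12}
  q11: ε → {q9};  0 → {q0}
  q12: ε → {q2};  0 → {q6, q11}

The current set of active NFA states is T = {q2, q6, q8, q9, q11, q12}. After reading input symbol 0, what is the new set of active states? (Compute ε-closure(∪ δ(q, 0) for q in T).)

q8 on 0 → {q7, q11}.
q11 on 0 → {q0}.
q12 on 0 → {q6, q11}.
No 0-transition from q2, q6, q9.
Union after reading 0: {q0, q6, q7, q11}.
Now take the ε-closure:
From q0 via ε: add q4.
From q11 via ε: add q9.
From q9 via ε: add q8.
From q8 via ε: add q12.
From q12 via ε: add q2.
No new states can be added; the closed set is {q0, q2, q4, q6, q7, q8, q9, q11, q12}.

{q0, q2, q4, q6, q7, q8, q9, q11, q12}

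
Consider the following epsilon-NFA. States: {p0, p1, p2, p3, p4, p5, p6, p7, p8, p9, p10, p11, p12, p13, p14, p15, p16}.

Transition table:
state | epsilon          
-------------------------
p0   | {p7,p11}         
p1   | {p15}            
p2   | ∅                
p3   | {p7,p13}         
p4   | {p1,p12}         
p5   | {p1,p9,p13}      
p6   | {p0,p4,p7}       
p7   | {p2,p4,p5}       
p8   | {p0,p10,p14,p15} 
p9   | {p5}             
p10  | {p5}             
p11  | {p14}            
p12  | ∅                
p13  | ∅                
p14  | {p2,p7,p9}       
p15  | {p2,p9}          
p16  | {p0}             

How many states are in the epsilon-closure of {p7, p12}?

9

Start with {p7, p12}.
From p7 via epsilon: add p2, p4, p5.
From p4 via epsilon: add p1.
From p5 via epsilon: add p9, p13.
From p1 via epsilon: add p15.
epsilon-closure = {p1, p2, p4, p5, p7, p9, p12, p13, p15}, which has 9 states.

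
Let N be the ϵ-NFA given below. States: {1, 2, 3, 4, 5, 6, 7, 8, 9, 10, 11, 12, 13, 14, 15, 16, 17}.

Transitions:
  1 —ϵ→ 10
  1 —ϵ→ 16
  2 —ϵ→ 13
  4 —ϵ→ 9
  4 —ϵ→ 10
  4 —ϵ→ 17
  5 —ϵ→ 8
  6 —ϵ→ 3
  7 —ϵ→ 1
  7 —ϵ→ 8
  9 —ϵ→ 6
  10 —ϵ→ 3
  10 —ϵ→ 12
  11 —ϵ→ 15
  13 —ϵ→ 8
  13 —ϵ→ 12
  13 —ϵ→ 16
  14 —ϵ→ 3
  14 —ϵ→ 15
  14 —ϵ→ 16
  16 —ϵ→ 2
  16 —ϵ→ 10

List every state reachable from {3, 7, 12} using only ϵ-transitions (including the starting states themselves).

Start with {3, 7, 12}.
From 7 via ϵ: add 1, 8.
From 1 via ϵ: add 10, 16.
From 16 via ϵ: add 2.
From 2 via ϵ: add 13.
No new states can be added; the closed set is {1, 2, 3, 7, 8, 10, 12, 13, 16}.

{1, 2, 3, 7, 8, 10, 12, 13, 16}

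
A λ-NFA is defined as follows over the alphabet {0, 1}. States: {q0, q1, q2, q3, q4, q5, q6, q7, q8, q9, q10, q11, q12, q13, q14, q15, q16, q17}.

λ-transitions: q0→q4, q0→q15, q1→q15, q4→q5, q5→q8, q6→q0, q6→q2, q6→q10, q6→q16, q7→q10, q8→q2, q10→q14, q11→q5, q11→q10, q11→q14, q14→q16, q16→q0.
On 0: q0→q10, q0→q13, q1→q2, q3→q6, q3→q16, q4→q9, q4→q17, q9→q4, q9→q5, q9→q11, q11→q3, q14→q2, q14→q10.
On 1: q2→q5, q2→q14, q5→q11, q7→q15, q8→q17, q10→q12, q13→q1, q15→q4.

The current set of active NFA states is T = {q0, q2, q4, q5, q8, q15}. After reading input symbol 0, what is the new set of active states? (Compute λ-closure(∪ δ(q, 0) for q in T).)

q0 on 0 → {q10, q13}.
q4 on 0 → {q9, q17}.
No 0-transition from q2, q5, q8, q15.
Union after reading 0: {q9, q10, q13, q17}.
Now take the λ-closure:
From q10 via λ: add q14.
From q14 via λ: add q16.
From q16 via λ: add q0.
From q0 via λ: add q4, q15.
From q4 via λ: add q5.
From q5 via λ: add q8.
From q8 via λ: add q2.
No new states can be added; the closed set is {q0, q2, q4, q5, q8, q9, q10, q13, q14, q15, q16, q17}.

{q0, q2, q4, q5, q8, q9, q10, q13, q14, q15, q16, q17}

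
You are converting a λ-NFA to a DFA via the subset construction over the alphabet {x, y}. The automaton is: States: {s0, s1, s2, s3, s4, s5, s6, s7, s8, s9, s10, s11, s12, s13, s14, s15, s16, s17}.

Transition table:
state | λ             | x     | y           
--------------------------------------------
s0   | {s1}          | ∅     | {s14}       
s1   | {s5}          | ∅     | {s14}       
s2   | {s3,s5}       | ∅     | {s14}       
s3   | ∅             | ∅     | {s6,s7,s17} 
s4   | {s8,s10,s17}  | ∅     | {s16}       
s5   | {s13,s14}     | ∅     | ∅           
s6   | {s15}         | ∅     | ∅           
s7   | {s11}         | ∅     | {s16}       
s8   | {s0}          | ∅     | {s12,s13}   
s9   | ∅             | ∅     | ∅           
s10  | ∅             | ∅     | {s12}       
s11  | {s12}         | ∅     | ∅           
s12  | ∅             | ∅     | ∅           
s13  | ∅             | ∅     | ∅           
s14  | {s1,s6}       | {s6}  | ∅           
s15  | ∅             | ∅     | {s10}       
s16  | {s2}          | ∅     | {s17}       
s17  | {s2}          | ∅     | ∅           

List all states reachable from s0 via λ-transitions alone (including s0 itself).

Start with {s0}.
From s0 via λ: add s1.
From s1 via λ: add s5.
From s5 via λ: add s13, s14.
From s14 via λ: add s6.
From s6 via λ: add s15.
No new states can be added; the closed set is {s0, s1, s5, s6, s13, s14, s15}.

{s0, s1, s5, s6, s13, s14, s15}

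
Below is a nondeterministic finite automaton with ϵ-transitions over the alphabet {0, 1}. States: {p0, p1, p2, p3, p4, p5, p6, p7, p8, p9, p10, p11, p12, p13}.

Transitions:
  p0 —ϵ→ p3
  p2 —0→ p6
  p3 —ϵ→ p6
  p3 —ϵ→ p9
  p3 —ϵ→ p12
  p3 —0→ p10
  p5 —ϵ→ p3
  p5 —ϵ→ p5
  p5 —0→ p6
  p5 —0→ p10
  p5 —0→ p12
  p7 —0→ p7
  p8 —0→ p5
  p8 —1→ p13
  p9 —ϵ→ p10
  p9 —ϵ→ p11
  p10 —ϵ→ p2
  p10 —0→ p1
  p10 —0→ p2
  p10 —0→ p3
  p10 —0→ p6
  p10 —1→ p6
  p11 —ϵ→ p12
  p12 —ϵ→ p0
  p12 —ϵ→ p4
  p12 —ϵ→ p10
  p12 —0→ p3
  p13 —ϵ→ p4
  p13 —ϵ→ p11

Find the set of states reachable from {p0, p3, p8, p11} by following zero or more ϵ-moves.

{p0, p2, p3, p4, p6, p8, p9, p10, p11, p12}

Start with {p0, p3, p8, p11}.
From p3 via ϵ: add p6, p9, p12.
From p9 via ϵ: add p10.
From p12 via ϵ: add p4.
From p10 via ϵ: add p2.
No new states can be added; the closed set is {p0, p2, p3, p4, p6, p8, p9, p10, p11, p12}.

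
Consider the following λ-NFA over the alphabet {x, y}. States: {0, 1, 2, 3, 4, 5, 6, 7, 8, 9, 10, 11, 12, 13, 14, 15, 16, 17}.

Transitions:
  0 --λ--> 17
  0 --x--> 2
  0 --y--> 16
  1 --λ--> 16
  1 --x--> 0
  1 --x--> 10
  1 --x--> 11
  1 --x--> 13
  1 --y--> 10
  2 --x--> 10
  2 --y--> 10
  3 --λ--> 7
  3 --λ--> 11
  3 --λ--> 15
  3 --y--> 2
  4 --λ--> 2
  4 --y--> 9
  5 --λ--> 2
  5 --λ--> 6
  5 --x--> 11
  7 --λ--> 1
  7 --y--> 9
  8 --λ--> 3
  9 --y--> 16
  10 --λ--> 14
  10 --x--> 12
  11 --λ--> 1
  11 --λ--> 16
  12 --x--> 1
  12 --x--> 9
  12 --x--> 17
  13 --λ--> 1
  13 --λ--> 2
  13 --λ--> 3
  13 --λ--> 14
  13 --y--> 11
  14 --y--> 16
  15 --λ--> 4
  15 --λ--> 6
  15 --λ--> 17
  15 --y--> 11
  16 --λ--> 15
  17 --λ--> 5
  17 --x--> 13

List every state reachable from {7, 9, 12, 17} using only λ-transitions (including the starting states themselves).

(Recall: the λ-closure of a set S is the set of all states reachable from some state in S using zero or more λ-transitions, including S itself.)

Start with {7, 9, 12, 17}.
From 7 via λ: add 1.
From 17 via λ: add 5.
From 1 via λ: add 16.
From 5 via λ: add 2, 6.
From 16 via λ: add 15.
From 15 via λ: add 4.
No new states can be added; the closed set is {1, 2, 4, 5, 6, 7, 9, 12, 15, 16, 17}.

{1, 2, 4, 5, 6, 7, 9, 12, 15, 16, 17}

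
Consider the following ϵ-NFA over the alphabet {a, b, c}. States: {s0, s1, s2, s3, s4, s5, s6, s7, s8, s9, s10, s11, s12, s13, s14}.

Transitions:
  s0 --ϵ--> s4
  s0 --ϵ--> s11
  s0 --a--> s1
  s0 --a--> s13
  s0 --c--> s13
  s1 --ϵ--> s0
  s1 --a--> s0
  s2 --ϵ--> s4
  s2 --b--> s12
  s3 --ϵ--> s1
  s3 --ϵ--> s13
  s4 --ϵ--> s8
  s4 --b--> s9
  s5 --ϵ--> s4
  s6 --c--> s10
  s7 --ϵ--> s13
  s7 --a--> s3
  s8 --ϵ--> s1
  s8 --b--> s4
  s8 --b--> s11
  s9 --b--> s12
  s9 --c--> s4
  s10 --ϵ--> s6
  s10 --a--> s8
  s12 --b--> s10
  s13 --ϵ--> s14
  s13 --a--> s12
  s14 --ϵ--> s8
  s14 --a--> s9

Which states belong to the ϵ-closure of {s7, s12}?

Start with {s7, s12}.
From s7 via ϵ: add s13.
From s13 via ϵ: add s14.
From s14 via ϵ: add s8.
From s8 via ϵ: add s1.
From s1 via ϵ: add s0.
From s0 via ϵ: add s4, s11.
No new states can be added; the closed set is {s0, s1, s4, s7, s8, s11, s12, s13, s14}.

{s0, s1, s4, s7, s8, s11, s12, s13, s14}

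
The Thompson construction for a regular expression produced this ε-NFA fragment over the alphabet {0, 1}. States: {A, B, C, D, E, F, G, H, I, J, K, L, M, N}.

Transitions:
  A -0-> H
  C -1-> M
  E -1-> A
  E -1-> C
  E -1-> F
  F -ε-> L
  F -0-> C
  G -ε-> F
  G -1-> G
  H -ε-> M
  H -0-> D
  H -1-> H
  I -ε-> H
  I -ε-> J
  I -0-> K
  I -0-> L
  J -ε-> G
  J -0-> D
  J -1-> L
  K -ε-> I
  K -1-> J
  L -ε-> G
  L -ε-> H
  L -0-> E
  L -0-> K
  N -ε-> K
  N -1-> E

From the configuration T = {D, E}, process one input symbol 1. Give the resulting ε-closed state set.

E on 1 → {A, C, F}.
No 1-transition from D.
Union after reading 1: {A, C, F}.
Now take the ε-closure:
From F via ε: add L.
From L via ε: add G, H.
From H via ε: add M.
No new states can be added; the closed set is {A, C, F, G, H, L, M}.

{A, C, F, G, H, L, M}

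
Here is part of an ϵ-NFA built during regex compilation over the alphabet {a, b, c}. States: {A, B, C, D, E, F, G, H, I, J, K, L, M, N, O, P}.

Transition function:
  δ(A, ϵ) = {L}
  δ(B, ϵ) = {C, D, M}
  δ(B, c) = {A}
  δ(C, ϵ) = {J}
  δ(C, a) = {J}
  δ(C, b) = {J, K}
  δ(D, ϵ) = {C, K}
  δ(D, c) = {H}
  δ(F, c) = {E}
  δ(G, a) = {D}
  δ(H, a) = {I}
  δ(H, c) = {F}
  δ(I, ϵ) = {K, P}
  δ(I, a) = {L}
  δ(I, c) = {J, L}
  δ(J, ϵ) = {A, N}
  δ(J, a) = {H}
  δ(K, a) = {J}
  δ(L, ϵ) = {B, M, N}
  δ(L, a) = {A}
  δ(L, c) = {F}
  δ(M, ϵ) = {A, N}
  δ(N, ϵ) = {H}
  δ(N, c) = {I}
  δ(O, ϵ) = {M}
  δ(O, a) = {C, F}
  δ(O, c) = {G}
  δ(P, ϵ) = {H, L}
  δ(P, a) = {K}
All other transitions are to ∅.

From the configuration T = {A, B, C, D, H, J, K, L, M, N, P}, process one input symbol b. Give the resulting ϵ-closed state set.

C on b → {J, K}.
No b-transition from A, B, D, H, J, K, L, M, N, P.
Union after reading b: {J, K}.
Now take the ϵ-closure:
From J via ϵ: add A, N.
From A via ϵ: add L.
From N via ϵ: add H.
From L via ϵ: add B, M.
From B via ϵ: add C, D.
No new states can be added; the closed set is {A, B, C, D, H, J, K, L, M, N}.

{A, B, C, D, H, J, K, L, M, N}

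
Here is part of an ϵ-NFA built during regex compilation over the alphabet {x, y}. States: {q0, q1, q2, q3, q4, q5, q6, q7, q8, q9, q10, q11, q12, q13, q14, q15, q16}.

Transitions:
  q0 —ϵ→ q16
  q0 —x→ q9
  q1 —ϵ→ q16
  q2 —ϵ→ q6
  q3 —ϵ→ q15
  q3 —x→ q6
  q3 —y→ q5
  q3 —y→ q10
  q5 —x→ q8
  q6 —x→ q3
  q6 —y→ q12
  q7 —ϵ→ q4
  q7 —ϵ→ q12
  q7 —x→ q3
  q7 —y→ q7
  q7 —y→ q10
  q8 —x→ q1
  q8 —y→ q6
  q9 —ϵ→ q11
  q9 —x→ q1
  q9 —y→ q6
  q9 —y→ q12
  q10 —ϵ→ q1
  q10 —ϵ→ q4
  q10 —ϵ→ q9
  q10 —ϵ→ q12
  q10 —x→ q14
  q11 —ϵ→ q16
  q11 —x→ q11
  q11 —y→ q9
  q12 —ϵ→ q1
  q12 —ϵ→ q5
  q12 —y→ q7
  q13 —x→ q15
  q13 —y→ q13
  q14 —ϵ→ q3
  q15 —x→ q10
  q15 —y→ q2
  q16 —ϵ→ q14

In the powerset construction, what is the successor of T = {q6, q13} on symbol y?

q6 on y → {q12}.
q13 on y → {q13}.
Union after reading y: {q12, q13}.
Now take the ϵ-closure:
From q12 via ϵ: add q1, q5.
From q1 via ϵ: add q16.
From q16 via ϵ: add q14.
From q14 via ϵ: add q3.
From q3 via ϵ: add q15.
No new states can be added; the closed set is {q1, q3, q5, q12, q13, q14, q15, q16}.

{q1, q3, q5, q12, q13, q14, q15, q16}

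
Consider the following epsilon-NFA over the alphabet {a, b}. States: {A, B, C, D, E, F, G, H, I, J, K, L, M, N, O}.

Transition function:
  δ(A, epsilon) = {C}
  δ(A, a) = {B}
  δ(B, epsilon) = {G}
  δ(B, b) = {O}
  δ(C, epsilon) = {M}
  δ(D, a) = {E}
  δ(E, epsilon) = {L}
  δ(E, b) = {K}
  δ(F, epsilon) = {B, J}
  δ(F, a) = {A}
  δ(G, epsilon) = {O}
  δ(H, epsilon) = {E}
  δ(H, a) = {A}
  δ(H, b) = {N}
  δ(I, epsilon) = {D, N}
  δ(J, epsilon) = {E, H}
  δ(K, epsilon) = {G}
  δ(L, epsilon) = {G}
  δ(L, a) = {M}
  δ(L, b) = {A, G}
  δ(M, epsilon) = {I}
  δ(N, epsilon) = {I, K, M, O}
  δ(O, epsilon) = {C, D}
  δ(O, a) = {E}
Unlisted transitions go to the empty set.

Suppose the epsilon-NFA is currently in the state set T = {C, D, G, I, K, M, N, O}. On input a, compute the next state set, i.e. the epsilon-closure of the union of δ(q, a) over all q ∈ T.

D on a → {E}.
O on a → {E}.
No a-transition from C, G, I, K, M, N.
Union after reading a: {E}.
Now take the epsilon-closure:
From E via epsilon: add L.
From L via epsilon: add G.
From G via epsilon: add O.
From O via epsilon: add C, D.
From C via epsilon: add M.
From M via epsilon: add I.
From I via epsilon: add N.
From N via epsilon: add K.
No new states can be added; the closed set is {C, D, E, G, I, K, L, M, N, O}.

{C, D, E, G, I, K, L, M, N, O}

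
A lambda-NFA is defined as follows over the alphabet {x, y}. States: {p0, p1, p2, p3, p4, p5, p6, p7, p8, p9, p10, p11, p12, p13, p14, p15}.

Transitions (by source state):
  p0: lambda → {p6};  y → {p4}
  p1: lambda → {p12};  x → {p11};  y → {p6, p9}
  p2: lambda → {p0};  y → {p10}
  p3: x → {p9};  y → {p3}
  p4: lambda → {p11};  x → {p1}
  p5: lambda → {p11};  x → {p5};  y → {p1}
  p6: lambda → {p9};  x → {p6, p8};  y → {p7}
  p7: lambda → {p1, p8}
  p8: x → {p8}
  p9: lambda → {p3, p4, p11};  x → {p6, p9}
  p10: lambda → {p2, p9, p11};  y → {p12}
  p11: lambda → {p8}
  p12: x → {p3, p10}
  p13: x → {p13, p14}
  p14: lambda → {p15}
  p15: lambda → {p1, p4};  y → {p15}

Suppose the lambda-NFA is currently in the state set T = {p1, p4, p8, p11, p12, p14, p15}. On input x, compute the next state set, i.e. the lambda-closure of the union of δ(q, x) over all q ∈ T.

{p0, p1, p2, p3, p4, p6, p8, p9, p10, p11, p12}

p1 on x → {p11}.
p4 on x → {p1}.
p8 on x → {p8}.
p12 on x → {p3, p10}.
No x-transition from p11, p14, p15.
Union after reading x: {p1, p3, p8, p10, p11}.
Now take the lambda-closure:
From p1 via lambda: add p12.
From p10 via lambda: add p2, p9.
From p2 via lambda: add p0.
From p9 via lambda: add p4.
From p0 via lambda: add p6.
No new states can be added; the closed set is {p0, p1, p2, p3, p4, p6, p8, p9, p10, p11, p12}.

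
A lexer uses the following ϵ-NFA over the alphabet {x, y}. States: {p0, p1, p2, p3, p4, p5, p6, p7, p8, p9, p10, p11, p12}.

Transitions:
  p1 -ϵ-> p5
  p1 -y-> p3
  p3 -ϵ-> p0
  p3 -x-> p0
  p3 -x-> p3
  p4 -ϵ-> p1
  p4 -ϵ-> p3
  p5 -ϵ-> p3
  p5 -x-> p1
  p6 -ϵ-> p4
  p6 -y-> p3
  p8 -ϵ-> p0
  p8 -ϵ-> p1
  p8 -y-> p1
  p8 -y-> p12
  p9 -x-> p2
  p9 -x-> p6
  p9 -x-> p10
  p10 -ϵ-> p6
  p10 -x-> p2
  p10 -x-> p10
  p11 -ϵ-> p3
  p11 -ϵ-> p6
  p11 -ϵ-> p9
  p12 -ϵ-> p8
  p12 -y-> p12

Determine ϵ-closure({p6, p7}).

Start with {p6, p7}.
From p6 via ϵ: add p4.
From p4 via ϵ: add p1, p3.
From p1 via ϵ: add p5.
From p3 via ϵ: add p0.
No new states can be added; the closed set is {p0, p1, p3, p4, p5, p6, p7}.

{p0, p1, p3, p4, p5, p6, p7}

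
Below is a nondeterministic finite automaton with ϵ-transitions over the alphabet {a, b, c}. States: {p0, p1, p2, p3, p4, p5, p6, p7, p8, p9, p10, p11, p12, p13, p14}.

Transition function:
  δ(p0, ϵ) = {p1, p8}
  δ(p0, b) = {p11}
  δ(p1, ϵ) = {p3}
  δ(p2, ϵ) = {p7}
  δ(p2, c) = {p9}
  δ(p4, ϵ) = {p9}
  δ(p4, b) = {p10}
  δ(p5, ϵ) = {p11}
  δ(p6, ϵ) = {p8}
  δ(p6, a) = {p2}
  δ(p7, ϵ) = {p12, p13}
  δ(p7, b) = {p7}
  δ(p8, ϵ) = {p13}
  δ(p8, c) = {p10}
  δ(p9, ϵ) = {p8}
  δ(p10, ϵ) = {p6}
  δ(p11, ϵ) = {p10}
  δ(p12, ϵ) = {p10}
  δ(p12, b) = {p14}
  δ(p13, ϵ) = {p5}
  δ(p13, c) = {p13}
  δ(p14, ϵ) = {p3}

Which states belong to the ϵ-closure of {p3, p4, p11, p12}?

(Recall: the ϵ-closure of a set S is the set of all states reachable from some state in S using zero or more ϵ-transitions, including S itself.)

Start with {p3, p4, p11, p12}.
From p4 via ϵ: add p9.
From p11 via ϵ: add p10.
From p9 via ϵ: add p8.
From p10 via ϵ: add p6.
From p8 via ϵ: add p13.
From p13 via ϵ: add p5.
No new states can be added; the closed set is {p3, p4, p5, p6, p8, p9, p10, p11, p12, p13}.

{p3, p4, p5, p6, p8, p9, p10, p11, p12, p13}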